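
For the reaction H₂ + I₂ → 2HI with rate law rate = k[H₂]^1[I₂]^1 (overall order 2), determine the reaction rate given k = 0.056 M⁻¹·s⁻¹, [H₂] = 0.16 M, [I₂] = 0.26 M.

0.00233 M/s

Step 1: The rate law is rate = k[H₂]^1[I₂]^1, overall order = 1+1 = 2
Step 2: Substitute values: rate = 0.056 × (0.16)^1 × (0.26)^1
Step 3: rate = 0.056 × 0.16 × 0.26 = 0.0023296 M/s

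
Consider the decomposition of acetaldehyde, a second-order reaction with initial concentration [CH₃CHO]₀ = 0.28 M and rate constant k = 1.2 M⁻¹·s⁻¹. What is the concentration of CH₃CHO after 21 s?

0.03476 M

Step 1: For a second-order reaction: 1/[CH₃CHO] = 1/[CH₃CHO]₀ + kt
Step 2: 1/[CH₃CHO] = 1/0.28 + 1.2 × 21
Step 3: 1/[CH₃CHO] = 3.571 + 25.2 = 28.77
Step 4: [CH₃CHO] = 1/28.77 = 0.03476 M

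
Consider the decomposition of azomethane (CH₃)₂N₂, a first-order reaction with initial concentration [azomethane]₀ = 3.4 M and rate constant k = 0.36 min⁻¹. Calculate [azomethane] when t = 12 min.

0.04522 M

Step 1: For a first-order reaction: [azomethane] = [azomethane]₀ × e^(-kt)
Step 2: [azomethane] = 3.4 × e^(-0.36 × 12)
Step 3: [azomethane] = 3.4 × e^(-4.32)
Step 4: [azomethane] = 3.4 × 0.0132999 = 0.04522 M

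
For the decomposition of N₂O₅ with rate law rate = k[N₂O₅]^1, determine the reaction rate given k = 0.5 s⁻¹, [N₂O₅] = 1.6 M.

0.8 M/s

Step 1: Identify the rate law: rate = k[N₂O₅]^1
Step 2: Substitute values: rate = 0.5 × (1.6)^1
Step 3: Calculate: rate = 0.5 × 1.6 = 0.8 M/s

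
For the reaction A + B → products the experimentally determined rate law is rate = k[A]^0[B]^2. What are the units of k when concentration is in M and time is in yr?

M⁻¹·yr⁻¹

Step 1: Overall order = 0 + 2 = 2.
Step 2: rate has units M·yr⁻¹; [A]^0[B]^2 has units M^2.
Step 3: k = rate/([A]^0[B]^2), so units of k = M^(1-2)·yr⁻¹ = M⁻¹·yr⁻¹.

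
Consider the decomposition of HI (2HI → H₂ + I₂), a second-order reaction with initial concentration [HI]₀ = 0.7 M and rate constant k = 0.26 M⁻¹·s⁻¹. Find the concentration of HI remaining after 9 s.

0.2654 M

Step 1: For a second-order reaction: 1/[HI] = 1/[HI]₀ + kt
Step 2: 1/[HI] = 1/0.7 + 0.26 × 9
Step 3: 1/[HI] = 1.429 + 2.34 = 3.769
Step 4: [HI] = 1/3.769 = 0.2654 M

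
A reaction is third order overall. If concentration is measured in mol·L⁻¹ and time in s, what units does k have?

(mol·L⁻¹)⁻²·s⁻¹

Step 1: For overall order n, rate = k × (concentration)^n.
Step 2: Rate has units mol·L⁻¹·s⁻¹; concentration term has units (mol·L⁻¹)^3.
Step 3: k = rate / (concentration)^n, so units of k = (mol·L⁻¹)^(1-3)·s⁻¹ = (mol·L⁻¹)⁻²·s⁻¹.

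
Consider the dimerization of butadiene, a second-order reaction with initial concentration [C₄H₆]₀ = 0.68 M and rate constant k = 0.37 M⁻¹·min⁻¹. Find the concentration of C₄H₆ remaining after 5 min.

0.3012 M

Step 1: For a second-order reaction: 1/[C₄H₆] = 1/[C₄H₆]₀ + kt
Step 2: 1/[C₄H₆] = 1/0.68 + 0.37 × 5
Step 3: 1/[C₄H₆] = 1.471 + 1.85 = 3.321
Step 4: [C₄H₆] = 1/3.321 = 0.3012 M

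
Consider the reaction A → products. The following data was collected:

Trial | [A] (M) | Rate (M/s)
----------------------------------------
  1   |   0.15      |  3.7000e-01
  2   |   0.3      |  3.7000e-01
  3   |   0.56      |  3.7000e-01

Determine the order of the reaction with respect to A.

zeroth order (0)

Step 1: Compare trials - when concentration changes, rate stays constant.
Step 2: rate₂/rate₁ = 3.7000e-01/3.7000e-01 = 1
Step 3: [A]₂/[A]₁ = 0.3/0.15 = 2
Step 4: Since rate ratio ≈ (conc ratio)^0, the reaction is zeroth order.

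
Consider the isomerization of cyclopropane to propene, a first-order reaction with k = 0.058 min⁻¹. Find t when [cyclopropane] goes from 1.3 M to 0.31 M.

24.72 min

Step 1: For first-order: t = ln([cyclopropane]₀/[cyclopropane])/k
Step 2: t = ln(1.3/0.31)/0.058
Step 3: t = ln(4.194)/0.058
Step 4: t = 1.434/0.058 = 24.72 min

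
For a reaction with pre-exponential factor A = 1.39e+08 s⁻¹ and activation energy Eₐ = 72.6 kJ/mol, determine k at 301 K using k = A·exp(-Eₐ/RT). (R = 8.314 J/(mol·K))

3.50e-05 s⁻¹

Step 1: Use the Arrhenius equation: k = A × exp(-Eₐ/RT)
Step 2: Convert Eₐ to J/mol: 72.6 kJ/mol = 72600 J/mol
Step 3: Calculate the exponent: -Eₐ/(RT) = -72600/(8.314 × 301) = -29.01083
Step 4: k = 1.39e+08 × exp(-29.01083)
Step 5: k = 1.39e+08 × 2.51627e-13 = 3.4976e-05 s⁻¹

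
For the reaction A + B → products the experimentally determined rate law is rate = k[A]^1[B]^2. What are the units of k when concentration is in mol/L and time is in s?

(mol/L)⁻²·s⁻¹

Step 1: Overall order = 1 + 2 = 3.
Step 2: rate has units mol/L·s⁻¹; [A]^1[B]^2 has units (mol/L)^3.
Step 3: k = rate/([A]^1[B]^2), so units of k = (mol/L)^(1-3)·s⁻¹ = (mol/L)⁻²·s⁻¹.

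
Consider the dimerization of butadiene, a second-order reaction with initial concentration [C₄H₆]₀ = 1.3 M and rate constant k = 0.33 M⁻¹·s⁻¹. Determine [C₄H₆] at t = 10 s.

0.2457 M

Step 1: For a second-order reaction: 1/[C₄H₆] = 1/[C₄H₆]₀ + kt
Step 2: 1/[C₄H₆] = 1/1.3 + 0.33 × 10
Step 3: 1/[C₄H₆] = 0.7692 + 3.3 = 4.069
Step 4: [C₄H₆] = 1/4.069 = 0.2457 M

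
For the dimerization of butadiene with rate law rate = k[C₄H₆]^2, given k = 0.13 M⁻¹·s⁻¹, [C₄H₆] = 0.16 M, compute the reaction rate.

0.003328 M/s

Step 1: Identify the rate law: rate = k[C₄H₆]^2
Step 2: Substitute values: rate = 0.13 × (0.16)^2
Step 3: Calculate: rate = 0.13 × 0.0256 = 0.003328 M/s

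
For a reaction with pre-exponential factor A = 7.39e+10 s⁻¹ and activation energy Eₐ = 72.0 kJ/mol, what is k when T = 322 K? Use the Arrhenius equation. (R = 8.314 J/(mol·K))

1.54e-01 s⁻¹

Step 1: Use the Arrhenius equation: k = A × exp(-Eₐ/RT)
Step 2: Convert Eₐ to J/mol: 72.0 kJ/mol = 72000 J/mol
Step 3: Calculate the exponent: -Eₐ/(RT) = -72000/(8.314 × 322) = -26.89469
Step 4: k = 7.39e+10 × exp(-26.89469)
Step 5: k = 7.39e+10 × 2.08826e-12 = 1.5432e-01 s⁻¹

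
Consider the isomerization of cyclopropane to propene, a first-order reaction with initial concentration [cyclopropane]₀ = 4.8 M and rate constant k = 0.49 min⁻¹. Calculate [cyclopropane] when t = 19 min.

0.0004345 M

Step 1: For a first-order reaction: [cyclopropane] = [cyclopropane]₀ × e^(-kt)
Step 2: [cyclopropane] = 4.8 × e^(-0.49 × 19)
Step 3: [cyclopropane] = 4.8 × e^(-9.31)
Step 4: [cyclopropane] = 4.8 × 9.05145e-05 = 0.0004345 M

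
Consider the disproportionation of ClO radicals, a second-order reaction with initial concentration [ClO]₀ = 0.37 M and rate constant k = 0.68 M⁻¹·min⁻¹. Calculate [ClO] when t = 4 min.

0.1844 M

Step 1: For a second-order reaction: 1/[ClO] = 1/[ClO]₀ + kt
Step 2: 1/[ClO] = 1/0.37 + 0.68 × 4
Step 3: 1/[ClO] = 2.703 + 2.72 = 5.423
Step 4: [ClO] = 1/5.423 = 0.1844 M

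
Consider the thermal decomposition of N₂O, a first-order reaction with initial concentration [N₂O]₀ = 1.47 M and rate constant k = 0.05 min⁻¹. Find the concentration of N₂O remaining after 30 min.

0.328 M

Step 1: For a first-order reaction: [N₂O] = [N₂O]₀ × e^(-kt)
Step 2: [N₂O] = 1.47 × e^(-0.05 × 30)
Step 3: [N₂O] = 1.47 × e^(-1.5)
Step 4: [N₂O] = 1.47 × 0.22313 = 0.328 M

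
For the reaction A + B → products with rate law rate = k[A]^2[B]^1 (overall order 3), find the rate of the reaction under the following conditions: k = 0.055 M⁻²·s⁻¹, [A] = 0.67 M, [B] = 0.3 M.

0.007407 M/s

Step 1: The rate law is rate = k[A]^2[B]^1, overall order = 2+1 = 3
Step 2: Substitute values: rate = 0.055 × (0.67)^2 × (0.3)^1
Step 3: rate = 0.055 × 0.4489 × 0.3 = 0.00740685 M/s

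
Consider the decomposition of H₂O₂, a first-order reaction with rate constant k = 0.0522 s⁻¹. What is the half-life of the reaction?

13.28 s

Step 1: For a first-order reaction, t₁/₂ = ln(2)/k
Step 2: t₁/₂ = ln(2)/0.0522
Step 3: t₁/₂ = 0.6931/0.0522 = 13.28 s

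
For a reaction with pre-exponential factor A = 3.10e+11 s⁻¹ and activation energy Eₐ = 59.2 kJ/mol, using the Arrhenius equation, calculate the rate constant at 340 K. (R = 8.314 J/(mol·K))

2.49e+02 s⁻¹

Step 1: Use the Arrhenius equation: k = A × exp(-Eₐ/RT)
Step 2: Convert Eₐ to J/mol: 59.2 kJ/mol = 59200 J/mol
Step 3: Calculate the exponent: -Eₐ/(RT) = -59200/(8.314 × 340) = -20.94270
Step 4: k = 3.10e+11 × exp(-20.94270)
Step 5: k = 3.10e+11 × 8.02973e-10 = 2.4892e+02 s⁻¹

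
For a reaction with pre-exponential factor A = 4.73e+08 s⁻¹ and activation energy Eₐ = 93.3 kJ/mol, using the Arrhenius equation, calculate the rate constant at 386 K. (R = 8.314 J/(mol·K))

1.12e-04 s⁻¹

Step 1: Use the Arrhenius equation: k = A × exp(-Eₐ/RT)
Step 2: Convert Eₐ to J/mol: 93.3 kJ/mol = 93300 J/mol
Step 3: Calculate the exponent: -Eₐ/(RT) = -93300/(8.314 × 386) = -29.07263
Step 4: k = 4.73e+08 × exp(-29.07263)
Step 5: k = 4.73e+08 × 2.36547e-13 = 1.1189e-04 s⁻¹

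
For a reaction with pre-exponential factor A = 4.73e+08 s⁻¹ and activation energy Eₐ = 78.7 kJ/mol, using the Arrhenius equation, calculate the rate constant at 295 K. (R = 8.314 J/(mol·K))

5.49e-06 s⁻¹

Step 1: Use the Arrhenius equation: k = A × exp(-Eₐ/RT)
Step 2: Convert Eₐ to J/mol: 78.7 kJ/mol = 78700 J/mol
Step 3: Calculate the exponent: -Eₐ/(RT) = -78700/(8.314 × 295) = -32.08800
Step 4: k = 4.73e+08 × exp(-32.08800)
Step 5: k = 4.73e+08 × 1.15973e-14 = 5.4855e-06 s⁻¹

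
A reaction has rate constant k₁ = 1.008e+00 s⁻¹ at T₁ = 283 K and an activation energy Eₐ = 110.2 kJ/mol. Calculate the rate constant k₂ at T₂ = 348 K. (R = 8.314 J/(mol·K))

6.350e+03 s⁻¹

Step 1: Use the two-temperature Arrhenius form: ln(k₂/k₁) = -Eₐ/R × (1/T₂ - 1/T₁)
Step 2: Convert Eₐ to J/mol: 110.2 kJ/mol = 110200 J/mol
Step 3: 1/T₂ - 1/T₁ = 1/348 - 1/283 = -6.600057e-04 K⁻¹
Step 4: ln(k₂/k₁) = -110200/8.314 × -6.600057e-04 = 8.74821
Step 5: k₂ = k₁ × exp(8.74821) = 1.008e+00 × 6.29940e+03 = 6.350e+03 s⁻¹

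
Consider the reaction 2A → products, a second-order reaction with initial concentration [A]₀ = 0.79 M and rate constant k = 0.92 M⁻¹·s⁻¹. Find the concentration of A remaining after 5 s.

0.1705 M

Step 1: For a second-order reaction: 1/[A] = 1/[A]₀ + kt
Step 2: 1/[A] = 1/0.79 + 0.92 × 5
Step 3: 1/[A] = 1.266 + 4.6 = 5.866
Step 4: [A] = 1/5.866 = 0.1705 M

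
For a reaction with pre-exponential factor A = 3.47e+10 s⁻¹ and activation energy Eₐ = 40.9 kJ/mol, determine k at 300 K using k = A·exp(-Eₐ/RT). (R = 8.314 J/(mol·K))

2.62e+03 s⁻¹

Step 1: Use the Arrhenius equation: k = A × exp(-Eₐ/RT)
Step 2: Convert Eₐ to J/mol: 40.9 kJ/mol = 40900 J/mol
Step 3: Calculate the exponent: -Eₐ/(RT) = -40900/(8.314 × 300) = -16.39804
Step 4: k = 3.47e+10 × exp(-16.39804)
Step 5: k = 3.47e+10 × 7.55826e-08 = 2.6227e+03 s⁻¹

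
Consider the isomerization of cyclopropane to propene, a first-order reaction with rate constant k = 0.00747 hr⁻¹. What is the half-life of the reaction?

92.79 hr

Step 1: For a first-order reaction, t₁/₂ = ln(2)/k
Step 2: t₁/₂ = ln(2)/0.00747
Step 3: t₁/₂ = 0.6931/0.00747 = 92.79 hr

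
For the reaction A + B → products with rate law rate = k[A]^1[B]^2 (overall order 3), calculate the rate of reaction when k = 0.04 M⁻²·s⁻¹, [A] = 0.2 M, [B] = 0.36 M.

0.001037 M/s

Step 1: The rate law is rate = k[A]^1[B]^2, overall order = 1+2 = 3
Step 2: Substitute values: rate = 0.04 × (0.2)^1 × (0.36)^2
Step 3: rate = 0.04 × 0.2 × 0.1296 = 0.0010368 M/s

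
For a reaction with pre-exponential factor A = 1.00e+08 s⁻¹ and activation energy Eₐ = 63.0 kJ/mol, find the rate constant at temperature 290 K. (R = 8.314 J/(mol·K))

4.49e-04 s⁻¹

Step 1: Use the Arrhenius equation: k = A × exp(-Eₐ/RT)
Step 2: Convert Eₐ to J/mol: 63.0 kJ/mol = 63000 J/mol
Step 3: Calculate the exponent: -Eₐ/(RT) = -63000/(8.314 × 290) = -26.12959
Step 4: k = 1.00e+08 × exp(-26.12959)
Step 5: k = 1.00e+08 × 4.48811e-12 = 4.4881e-04 s⁻¹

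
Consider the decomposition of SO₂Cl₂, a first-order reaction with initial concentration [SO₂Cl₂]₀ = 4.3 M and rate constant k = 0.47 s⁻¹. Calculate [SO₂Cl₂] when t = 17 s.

0.001457 M

Step 1: For a first-order reaction: [SO₂Cl₂] = [SO₂Cl₂]₀ × e^(-kt)
Step 2: [SO₂Cl₂] = 4.3 × e^(-0.47 × 17)
Step 3: [SO₂Cl₂] = 4.3 × e^(-7.99)
Step 4: [SO₂Cl₂] = 4.3 × 0.000338834 = 0.001457 M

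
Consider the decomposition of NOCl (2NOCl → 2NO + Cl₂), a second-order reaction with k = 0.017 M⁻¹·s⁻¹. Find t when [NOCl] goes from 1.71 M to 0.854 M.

34.48 s

Step 1: For second-order: t = (1/[NOCl] - 1/[NOCl]₀)/k
Step 2: t = (1/0.854 - 1/1.71)/0.017
Step 3: t = (1.171 - 0.5848)/0.017
Step 4: t = 0.5862/0.017 = 34.48 s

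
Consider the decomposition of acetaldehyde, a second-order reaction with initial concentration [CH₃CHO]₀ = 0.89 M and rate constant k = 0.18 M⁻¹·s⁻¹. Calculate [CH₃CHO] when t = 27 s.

0.1671 M

Step 1: For a second-order reaction: 1/[CH₃CHO] = 1/[CH₃CHO]₀ + kt
Step 2: 1/[CH₃CHO] = 1/0.89 + 0.18 × 27
Step 3: 1/[CH₃CHO] = 1.124 + 4.86 = 5.984
Step 4: [CH₃CHO] = 1/5.984 = 0.1671 M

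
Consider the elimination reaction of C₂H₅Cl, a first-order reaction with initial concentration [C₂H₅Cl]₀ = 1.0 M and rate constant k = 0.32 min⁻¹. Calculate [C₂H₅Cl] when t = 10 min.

0.04076 M

Step 1: For a first-order reaction: [C₂H₅Cl] = [C₂H₅Cl]₀ × e^(-kt)
Step 2: [C₂H₅Cl] = 1.0 × e^(-0.32 × 10)
Step 3: [C₂H₅Cl] = 1.0 × e^(-3.2)
Step 4: [C₂H₅Cl] = 1.0 × 0.0407622 = 0.04076 M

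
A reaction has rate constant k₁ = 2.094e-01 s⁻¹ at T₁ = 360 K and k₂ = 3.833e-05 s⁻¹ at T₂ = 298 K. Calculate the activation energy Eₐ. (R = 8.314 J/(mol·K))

123.8 kJ/mol

Step 1: Use the two-temperature Arrhenius form: ln(k₂/k₁) = -Eₐ/R × (1/T₂ - 1/T₁)
Step 2: ln(k₂/k₁) = ln(3.833e-05/2.094e-01) = ln(0.000183047) = -8.60577
Step 3: 1/T₂ - 1/T₁ = 1/298 - 1/360 = 5.779269e-04 K⁻¹
Step 4: Eₐ = -R × ln(k₂/k₁) / (1/T₂ - 1/T₁) = -8.314 × -8.60577 / 5.779269e-04
Step 5: Eₐ = 1.2380e+05 J/mol = 123.8 kJ/mol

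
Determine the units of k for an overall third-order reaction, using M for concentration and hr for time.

M⁻²·hr⁻¹

Step 1: For overall order n, rate = k × (concentration)^n.
Step 2: Rate has units M·hr⁻¹; concentration term has units M^3.
Step 3: k = rate / (concentration)^n, so units of k = M^(1-3)·hr⁻¹ = M⁻²·hr⁻¹.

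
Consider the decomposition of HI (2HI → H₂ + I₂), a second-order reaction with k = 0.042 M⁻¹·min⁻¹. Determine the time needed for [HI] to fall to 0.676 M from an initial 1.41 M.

18.34 min

Step 1: For second-order: t = (1/[HI] - 1/[HI]₀)/k
Step 2: t = (1/0.676 - 1/1.41)/0.042
Step 3: t = (1.479 - 0.7092)/0.042
Step 4: t = 0.7701/0.042 = 18.34 min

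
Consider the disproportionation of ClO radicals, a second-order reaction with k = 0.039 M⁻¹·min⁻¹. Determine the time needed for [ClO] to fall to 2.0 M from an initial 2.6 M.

2.959 min

Step 1: For second-order: t = (1/[ClO] - 1/[ClO]₀)/k
Step 2: t = (1/2.0 - 1/2.6)/0.039
Step 3: t = (0.5 - 0.3846)/0.039
Step 4: t = 0.1154/0.039 = 2.959 min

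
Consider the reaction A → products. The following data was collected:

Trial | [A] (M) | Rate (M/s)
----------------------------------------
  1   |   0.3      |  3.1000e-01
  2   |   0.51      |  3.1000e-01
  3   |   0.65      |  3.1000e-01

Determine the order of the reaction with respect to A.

zeroth order (0)

Step 1: Compare trials - when concentration changes, rate stays constant.
Step 2: rate₂/rate₁ = 3.1000e-01/3.1000e-01 = 1
Step 3: [A]₂/[A]₁ = 0.51/0.3 = 1.7
Step 4: Since rate ratio ≈ (conc ratio)^0, the reaction is zeroth order.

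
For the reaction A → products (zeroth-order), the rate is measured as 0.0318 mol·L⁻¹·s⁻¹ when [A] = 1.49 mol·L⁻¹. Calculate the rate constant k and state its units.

0.0318 mol·L⁻¹·s⁻¹

Step 1: For a zeroth-order reaction, rate = k (independent of concentration).
Step 2: k = rate = 0.0318 mol·L⁻¹·s⁻¹.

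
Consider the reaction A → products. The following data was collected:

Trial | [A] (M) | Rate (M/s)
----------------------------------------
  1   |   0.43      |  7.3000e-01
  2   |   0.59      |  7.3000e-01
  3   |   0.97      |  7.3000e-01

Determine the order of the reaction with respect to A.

zeroth order (0)

Step 1: Compare trials - when concentration changes, rate stays constant.
Step 2: rate₂/rate₁ = 7.3000e-01/7.3000e-01 = 1
Step 3: [A]₂/[A]₁ = 0.59/0.43 = 1.372
Step 4: Since rate ratio ≈ (conc ratio)^0, the reaction is zeroth order.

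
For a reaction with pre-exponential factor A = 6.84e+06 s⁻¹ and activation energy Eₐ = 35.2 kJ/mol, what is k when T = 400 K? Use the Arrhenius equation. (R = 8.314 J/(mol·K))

1.73e+02 s⁻¹

Step 1: Use the Arrhenius equation: k = A × exp(-Eₐ/RT)
Step 2: Convert Eₐ to J/mol: 35.2 kJ/mol = 35200 J/mol
Step 3: Calculate the exponent: -Eₐ/(RT) = -35200/(8.314 × 400) = -10.58456
Step 4: k = 6.84e+06 × exp(-10.58456)
Step 5: k = 6.84e+06 × 2.53037e-05 = 1.7308e+02 s⁻¹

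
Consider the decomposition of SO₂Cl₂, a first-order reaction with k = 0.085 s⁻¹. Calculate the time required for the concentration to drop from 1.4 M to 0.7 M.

8.155 s

Step 1: For first-order: t = ln([SO₂Cl₂]₀/[SO₂Cl₂])/k
Step 2: t = ln(1.4/0.7)/0.085
Step 3: t = ln(2)/0.085
Step 4: t = 0.6931/0.085 = 8.155 s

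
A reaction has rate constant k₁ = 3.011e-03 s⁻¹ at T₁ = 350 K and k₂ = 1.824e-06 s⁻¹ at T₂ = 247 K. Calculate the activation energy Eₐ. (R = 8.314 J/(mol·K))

51.7 kJ/mol

Step 1: Use the two-temperature Arrhenius form: ln(k₂/k₁) = -Eₐ/R × (1/T₂ - 1/T₁)
Step 2: ln(k₂/k₁) = ln(1.824e-06/3.011e-03) = ln(0.000605779) = -7.409
Step 3: 1/T₂ - 1/T₁ = 1/247 - 1/350 = 1.191440e-03 K⁻¹
Step 4: Eₐ = -R × ln(k₂/k₁) / (1/T₂ - 1/T₁) = -8.314 × -7.409 / 1.191440e-03
Step 5: Eₐ = 5.1701e+04 J/mol = 51.7 kJ/mol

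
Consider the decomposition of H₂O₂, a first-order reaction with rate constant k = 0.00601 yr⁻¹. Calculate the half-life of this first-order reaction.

115.3 yr

Step 1: For a first-order reaction, t₁/₂ = ln(2)/k
Step 2: t₁/₂ = ln(2)/0.00601
Step 3: t₁/₂ = 0.6931/0.00601 = 115.3 yr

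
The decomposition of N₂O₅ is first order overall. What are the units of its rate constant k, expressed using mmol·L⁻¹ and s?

s⁻¹

Step 1: For overall order n, rate = k × (concentration)^n.
Step 2: Rate has units mmol·L⁻¹·s⁻¹; concentration term has units (mmol·L⁻¹)^1.
Step 3: k = rate / (concentration)^n, so units of k = (mmol·L⁻¹)^(1-1)·s⁻¹ = s⁻¹.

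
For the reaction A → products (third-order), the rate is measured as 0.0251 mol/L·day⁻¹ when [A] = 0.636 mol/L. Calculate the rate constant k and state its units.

0.09757 (mol/L)⁻²·day⁻¹

Step 1: rate = k[A]^3, so k = rate / [A]^3.
Step 2: k = 0.0251 / (0.636)^3 = 0.0251 / 0.2573.
Step 3: k = 0.09757 (mol/L)⁻²·day⁻¹.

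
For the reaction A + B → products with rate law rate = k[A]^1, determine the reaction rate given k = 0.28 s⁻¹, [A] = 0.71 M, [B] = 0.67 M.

0.1988 M/s

Step 1: The rate law is rate = k[A]^1
Step 2: Note that the rate does not depend on [B] (zero order in B).
Step 3: rate = 0.28 × (0.71)^1 = 0.1988 M/s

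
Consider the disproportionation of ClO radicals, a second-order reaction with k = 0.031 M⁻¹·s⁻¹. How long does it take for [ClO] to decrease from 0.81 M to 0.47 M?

28.81 s

Step 1: For second-order: t = (1/[ClO] - 1/[ClO]₀)/k
Step 2: t = (1/0.47 - 1/0.81)/0.031
Step 3: t = (2.128 - 1.235)/0.031
Step 4: t = 0.8931/0.031 = 28.81 s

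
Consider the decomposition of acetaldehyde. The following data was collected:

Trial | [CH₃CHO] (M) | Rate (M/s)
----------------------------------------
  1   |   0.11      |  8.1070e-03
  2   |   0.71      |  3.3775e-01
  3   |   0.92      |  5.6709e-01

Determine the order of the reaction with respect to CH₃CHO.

second order (2)

Step 1: Compare trials to find order n where rate₂/rate₁ = ([CH₃CHO]₂/[CH₃CHO]₁)^n
Step 2: rate₂/rate₁ = 3.3775e-01/8.1070e-03 = 41.66
Step 3: [CH₃CHO]₂/[CH₃CHO]₁ = 0.71/0.11 = 6.455
Step 4: n = ln(41.66)/ln(6.455) = 2.00 ≈ 2
Step 5: The reaction is second order in CH₃CHO.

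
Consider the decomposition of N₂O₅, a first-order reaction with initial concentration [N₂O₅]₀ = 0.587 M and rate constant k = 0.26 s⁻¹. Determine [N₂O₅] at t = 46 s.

3.754e-06 M

Step 1: For a first-order reaction: [N₂O₅] = [N₂O₅]₀ × e^(-kt)
Step 2: [N₂O₅] = 0.587 × e^(-0.26 × 46)
Step 3: [N₂O₅] = 0.587 × e^(-11.96)
Step 4: [N₂O₅] = 0.587 × 6.39496e-06 = 3.754e-06 M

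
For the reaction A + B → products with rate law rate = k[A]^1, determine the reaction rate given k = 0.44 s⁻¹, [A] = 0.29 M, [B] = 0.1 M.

0.1276 M/s

Step 1: The rate law is rate = k[A]^1
Step 2: Note that the rate does not depend on [B] (zero order in B).
Step 3: rate = 0.44 × (0.29)^1 = 0.1276 M/s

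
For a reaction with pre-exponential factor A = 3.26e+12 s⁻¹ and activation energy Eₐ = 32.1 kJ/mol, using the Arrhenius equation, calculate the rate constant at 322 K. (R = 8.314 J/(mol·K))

2.02e+07 s⁻¹

Step 1: Use the Arrhenius equation: k = A × exp(-Eₐ/RT)
Step 2: Convert Eₐ to J/mol: 32.1 kJ/mol = 32100 J/mol
Step 3: Calculate the exponent: -Eₐ/(RT) = -32100/(8.314 × 322) = -11.99055
Step 4: k = 3.26e+12 × exp(-11.99055)
Step 5: k = 3.26e+12 × 6.20255e-06 = 2.0220e+07 s⁻¹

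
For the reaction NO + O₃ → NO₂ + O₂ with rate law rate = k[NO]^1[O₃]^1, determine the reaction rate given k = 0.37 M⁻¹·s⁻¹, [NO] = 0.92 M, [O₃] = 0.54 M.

0.1838 M/s

Step 1: The rate law is rate = k[NO]^1[O₃]^1
Step 2: Substitute: rate = 0.37 × (0.92)^1 × (0.54)^1
Step 3: rate = 0.37 × 0.92 × 0.54 = 0.183816 M/s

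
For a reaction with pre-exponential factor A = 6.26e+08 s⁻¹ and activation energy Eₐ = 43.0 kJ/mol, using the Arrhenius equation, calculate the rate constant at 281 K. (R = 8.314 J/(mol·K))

6.35e+00 s⁻¹

Step 1: Use the Arrhenius equation: k = A × exp(-Eₐ/RT)
Step 2: Convert Eₐ to J/mol: 43.0 kJ/mol = 43000 J/mol
Step 3: Calculate the exponent: -Eₐ/(RT) = -43000/(8.314 × 281) = -18.40569
Step 4: k = 6.26e+08 × exp(-18.40569)
Step 5: k = 6.26e+08 × 1.01510e-08 = 6.3545e+00 s⁻¹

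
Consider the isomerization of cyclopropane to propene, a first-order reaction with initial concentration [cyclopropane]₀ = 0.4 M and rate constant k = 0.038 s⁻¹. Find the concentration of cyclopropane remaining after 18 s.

0.2018 M

Step 1: For a first-order reaction: [cyclopropane] = [cyclopropane]₀ × e^(-kt)
Step 2: [cyclopropane] = 0.4 × e^(-0.038 × 18)
Step 3: [cyclopropane] = 0.4 × e^(-0.684)
Step 4: [cyclopropane] = 0.4 × 0.504595 = 0.2018 M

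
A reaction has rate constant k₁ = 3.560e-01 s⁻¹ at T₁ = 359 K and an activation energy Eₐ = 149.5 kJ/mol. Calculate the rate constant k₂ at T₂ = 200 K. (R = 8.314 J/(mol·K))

1.810e-18 s⁻¹

Step 1: Use the two-temperature Arrhenius form: ln(k₂/k₁) = -Eₐ/R × (1/T₂ - 1/T₁)
Step 2: Convert Eₐ to J/mol: 149.5 kJ/mol = 149500 J/mol
Step 3: 1/T₂ - 1/T₁ = 1/200 - 1/359 = 2.214485e-03 K⁻¹
Step 4: ln(k₂/k₁) = -149500/8.314 × 2.214485e-03 = -39.82024
Step 5: k₂ = k₁ × exp(-39.82024) = 3.560e-01 × 5.08498e-18 = 1.810e-18 s⁻¹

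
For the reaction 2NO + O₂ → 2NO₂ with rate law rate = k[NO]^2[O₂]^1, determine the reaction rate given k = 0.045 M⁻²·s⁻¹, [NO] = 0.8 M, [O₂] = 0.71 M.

0.02045 M/s

Step 1: The rate law is rate = k[NO]^2[O₂]^1
Step 2: Substitute: rate = 0.045 × (0.8)^2 × (0.71)^1
Step 3: rate = 0.045 × 0.64 × 0.71 = 0.020448 M/s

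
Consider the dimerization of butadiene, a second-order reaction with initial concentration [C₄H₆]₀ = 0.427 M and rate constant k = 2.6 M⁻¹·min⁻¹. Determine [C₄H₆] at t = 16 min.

0.02276 M

Step 1: For a second-order reaction: 1/[C₄H₆] = 1/[C₄H₆]₀ + kt
Step 2: 1/[C₄H₆] = 1/0.427 + 2.6 × 16
Step 3: 1/[C₄H₆] = 2.342 + 41.6 = 43.94
Step 4: [C₄H₆] = 1/43.94 = 0.02276 M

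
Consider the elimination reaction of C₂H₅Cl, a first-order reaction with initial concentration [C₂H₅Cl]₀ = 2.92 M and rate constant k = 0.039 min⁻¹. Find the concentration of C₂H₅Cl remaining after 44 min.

0.525 M

Step 1: For a first-order reaction: [C₂H₅Cl] = [C₂H₅Cl]₀ × e^(-kt)
Step 2: [C₂H₅Cl] = 2.92 × e^(-0.039 × 44)
Step 3: [C₂H₅Cl] = 2.92 × e^(-1.716)
Step 4: [C₂H₅Cl] = 2.92 × 0.179784 = 0.525 M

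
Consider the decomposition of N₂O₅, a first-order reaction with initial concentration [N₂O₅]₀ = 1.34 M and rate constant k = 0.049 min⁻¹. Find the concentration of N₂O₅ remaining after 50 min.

0.1156 M

Step 1: For a first-order reaction: [N₂O₅] = [N₂O₅]₀ × e^(-kt)
Step 2: [N₂O₅] = 1.34 × e^(-0.049 × 50)
Step 3: [N₂O₅] = 1.34 × e^(-2.45)
Step 4: [N₂O₅] = 1.34 × 0.0862936 = 0.1156 M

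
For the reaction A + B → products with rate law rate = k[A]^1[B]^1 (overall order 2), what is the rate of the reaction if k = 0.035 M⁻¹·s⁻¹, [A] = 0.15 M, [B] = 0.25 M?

0.001313 M/s

Step 1: The rate law is rate = k[A]^1[B]^1, overall order = 1+1 = 2
Step 2: Substitute values: rate = 0.035 × (0.15)^1 × (0.25)^1
Step 3: rate = 0.035 × 0.15 × 0.25 = 0.0013125 M/s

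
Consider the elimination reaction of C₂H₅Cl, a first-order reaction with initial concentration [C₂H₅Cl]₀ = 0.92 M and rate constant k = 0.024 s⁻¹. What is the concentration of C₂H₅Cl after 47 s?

0.2978 M

Step 1: For a first-order reaction: [C₂H₅Cl] = [C₂H₅Cl]₀ × e^(-kt)
Step 2: [C₂H₅Cl] = 0.92 × e^(-0.024 × 47)
Step 3: [C₂H₅Cl] = 0.92 × e^(-1.128)
Step 4: [C₂H₅Cl] = 0.92 × 0.32368 = 0.2978 M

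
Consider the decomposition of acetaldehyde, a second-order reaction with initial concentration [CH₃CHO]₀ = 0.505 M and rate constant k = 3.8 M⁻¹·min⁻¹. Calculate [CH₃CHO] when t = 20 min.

0.01282 M

Step 1: For a second-order reaction: 1/[CH₃CHO] = 1/[CH₃CHO]₀ + kt
Step 2: 1/[CH₃CHO] = 1/0.505 + 3.8 × 20
Step 3: 1/[CH₃CHO] = 1.98 + 76 = 77.98
Step 4: [CH₃CHO] = 1/77.98 = 0.01282 M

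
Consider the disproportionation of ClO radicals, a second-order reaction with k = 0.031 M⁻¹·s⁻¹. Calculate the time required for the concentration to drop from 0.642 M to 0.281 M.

64.55 s

Step 1: For second-order: t = (1/[ClO] - 1/[ClO]₀)/k
Step 2: t = (1/0.281 - 1/0.642)/0.031
Step 3: t = (3.559 - 1.558)/0.031
Step 4: t = 2.001/0.031 = 64.55 s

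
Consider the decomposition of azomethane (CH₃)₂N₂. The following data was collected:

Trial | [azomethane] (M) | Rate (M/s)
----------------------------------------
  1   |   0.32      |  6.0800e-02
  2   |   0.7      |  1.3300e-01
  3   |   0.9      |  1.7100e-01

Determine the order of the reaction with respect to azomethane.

first order (1)

Step 1: Compare trials to find order n where rate₂/rate₁ = ([azomethane]₂/[azomethane]₁)^n
Step 2: rate₂/rate₁ = 1.3300e-01/6.0800e-02 = 2.187
Step 3: [azomethane]₂/[azomethane]₁ = 0.7/0.32 = 2.188
Step 4: n = ln(2.187)/ln(2.188) = 1.00 ≈ 1
Step 5: The reaction is first order in azomethane.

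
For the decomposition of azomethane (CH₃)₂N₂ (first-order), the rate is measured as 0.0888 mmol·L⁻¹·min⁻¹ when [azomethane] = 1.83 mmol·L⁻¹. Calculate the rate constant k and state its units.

0.04852 min⁻¹

Step 1: rate = k[azomethane]^1, so k = rate / [azomethane]^1.
Step 2: k = 0.0888 / (1.83)^1 = 0.0888 / 1.83.
Step 3: k = 0.04852 min⁻¹.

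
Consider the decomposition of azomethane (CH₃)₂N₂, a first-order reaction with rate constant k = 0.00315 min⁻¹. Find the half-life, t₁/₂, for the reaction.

220 min

Step 1: For a first-order reaction, t₁/₂ = ln(2)/k
Step 2: t₁/₂ = ln(2)/0.00315
Step 3: t₁/₂ = 0.6931/0.00315 = 220 min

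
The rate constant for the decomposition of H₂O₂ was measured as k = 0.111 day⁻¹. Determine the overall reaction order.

first order (1)

Step 1: The units of k for an nth-order reaction are (concentration)^(1-n)·(time)⁻¹.
Step 2: Here k has units day⁻¹, so the concentration exponent is 0.
Step 3: 1 - n = 0 ⇒ n = 1. The reaction is first order.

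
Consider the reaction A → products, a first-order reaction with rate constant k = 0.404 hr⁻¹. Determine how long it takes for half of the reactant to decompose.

1.716 hr

Step 1: For a first-order reaction, t₁/₂ = ln(2)/k
Step 2: t₁/₂ = ln(2)/0.404
Step 3: t₁/₂ = 0.6931/0.404 = 1.716 hr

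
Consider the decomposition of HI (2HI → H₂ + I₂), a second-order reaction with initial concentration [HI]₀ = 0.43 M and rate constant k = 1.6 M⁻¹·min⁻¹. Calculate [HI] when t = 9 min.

0.05979 M

Step 1: For a second-order reaction: 1/[HI] = 1/[HI]₀ + kt
Step 2: 1/[HI] = 1/0.43 + 1.6 × 9
Step 3: 1/[HI] = 2.326 + 14.4 = 16.73
Step 4: [HI] = 1/16.73 = 0.05979 M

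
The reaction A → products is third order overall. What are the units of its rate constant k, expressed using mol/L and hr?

(mol/L)⁻²·hr⁻¹

Step 1: For overall order n, rate = k × (concentration)^n.
Step 2: Rate has units mol/L·hr⁻¹; concentration term has units (mol/L)^3.
Step 3: k = rate / (concentration)^n, so units of k = (mol/L)^(1-3)·hr⁻¹ = (mol/L)⁻²·hr⁻¹.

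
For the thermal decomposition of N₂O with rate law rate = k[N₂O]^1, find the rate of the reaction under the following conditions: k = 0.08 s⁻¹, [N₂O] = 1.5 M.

0.12 M/s

Step 1: Identify the rate law: rate = k[N₂O]^1
Step 2: Substitute values: rate = 0.08 × (1.5)^1
Step 3: Calculate: rate = 0.08 × 1.5 = 0.12 M/s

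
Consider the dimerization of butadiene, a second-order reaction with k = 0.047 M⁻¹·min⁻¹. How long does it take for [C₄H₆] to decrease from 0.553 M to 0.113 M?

149.8 min

Step 1: For second-order: t = (1/[C₄H₆] - 1/[C₄H₆]₀)/k
Step 2: t = (1/0.113 - 1/0.553)/0.047
Step 3: t = (8.85 - 1.808)/0.047
Step 4: t = 7.041/0.047 = 149.8 min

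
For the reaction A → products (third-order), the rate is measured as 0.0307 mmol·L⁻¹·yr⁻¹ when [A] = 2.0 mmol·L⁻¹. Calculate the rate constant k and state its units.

0.003838 (mmol·L⁻¹)⁻²·yr⁻¹

Step 1: rate = k[A]^3, so k = rate / [A]^3.
Step 2: k = 0.0307 / (2.0)^3 = 0.0307 / 8.
Step 3: k = 0.003838 (mmol·L⁻¹)⁻²·yr⁻¹.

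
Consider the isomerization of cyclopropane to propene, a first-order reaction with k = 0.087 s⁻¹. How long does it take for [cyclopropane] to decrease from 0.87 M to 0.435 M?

7.967 s

Step 1: For first-order: t = ln([cyclopropane]₀/[cyclopropane])/k
Step 2: t = ln(0.87/0.435)/0.087
Step 3: t = ln(2)/0.087
Step 4: t = 0.6931/0.087 = 7.967 s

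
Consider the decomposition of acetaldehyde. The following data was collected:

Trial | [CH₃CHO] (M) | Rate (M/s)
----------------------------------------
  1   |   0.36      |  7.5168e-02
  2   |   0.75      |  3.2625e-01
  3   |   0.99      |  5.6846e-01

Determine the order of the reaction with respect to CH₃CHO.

second order (2)

Step 1: Compare trials to find order n where rate₂/rate₁ = ([CH₃CHO]₂/[CH₃CHO]₁)^n
Step 2: rate₂/rate₁ = 3.2625e-01/7.5168e-02 = 4.34
Step 3: [CH₃CHO]₂/[CH₃CHO]₁ = 0.75/0.36 = 2.083
Step 4: n = ln(4.34)/ln(2.083) = 2.00 ≈ 2
Step 5: The reaction is second order in CH₃CHO.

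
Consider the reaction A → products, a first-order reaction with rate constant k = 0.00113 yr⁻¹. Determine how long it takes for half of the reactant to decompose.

613.4 yr

Step 1: For a first-order reaction, t₁/₂ = ln(2)/k
Step 2: t₁/₂ = ln(2)/0.00113
Step 3: t₁/₂ = 0.6931/0.00113 = 613.4 yr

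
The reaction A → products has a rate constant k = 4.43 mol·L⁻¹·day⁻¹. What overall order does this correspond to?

zeroth order (0)

Step 1: The units of k for an nth-order reaction are (concentration)^(1-n)·(time)⁻¹.
Step 2: Here k has units mol·L⁻¹·day⁻¹, so the concentration exponent is 1.
Step 3: 1 - n = 1 ⇒ n = 0. The reaction is zeroth order.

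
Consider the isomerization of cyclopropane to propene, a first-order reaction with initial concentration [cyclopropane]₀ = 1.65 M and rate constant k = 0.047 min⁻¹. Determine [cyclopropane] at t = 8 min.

1.133 M

Step 1: For a first-order reaction: [cyclopropane] = [cyclopropane]₀ × e^(-kt)
Step 2: [cyclopropane] = 1.65 × e^(-0.047 × 8)
Step 3: [cyclopropane] = 1.65 × e^(-0.376)
Step 4: [cyclopropane] = 1.65 × 0.686602 = 1.133 M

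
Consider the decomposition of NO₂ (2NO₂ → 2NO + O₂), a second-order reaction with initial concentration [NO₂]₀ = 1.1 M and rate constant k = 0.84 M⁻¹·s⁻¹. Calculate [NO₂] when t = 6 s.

0.1681 M

Step 1: For a second-order reaction: 1/[NO₂] = 1/[NO₂]₀ + kt
Step 2: 1/[NO₂] = 1/1.1 + 0.84 × 6
Step 3: 1/[NO₂] = 0.9091 + 5.04 = 5.949
Step 4: [NO₂] = 1/5.949 = 0.1681 M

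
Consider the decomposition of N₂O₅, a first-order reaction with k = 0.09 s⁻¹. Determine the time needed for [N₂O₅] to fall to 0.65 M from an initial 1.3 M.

7.702 s

Step 1: For first-order: t = ln([N₂O₅]₀/[N₂O₅])/k
Step 2: t = ln(1.3/0.65)/0.09
Step 3: t = ln(2)/0.09
Step 4: t = 0.6931/0.09 = 7.702 s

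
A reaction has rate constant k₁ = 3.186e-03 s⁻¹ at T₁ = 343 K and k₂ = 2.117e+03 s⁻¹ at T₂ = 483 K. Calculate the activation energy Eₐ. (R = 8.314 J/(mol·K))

131.9 kJ/mol

Step 1: Use the two-temperature Arrhenius form: ln(k₂/k₁) = -Eₐ/R × (1/T₂ - 1/T₁)
Step 2: ln(k₂/k₁) = ln(2.117e+03/3.186e-03) = ln(664470) = 13.4067
Step 3: 1/T₂ - 1/T₁ = 1/483 - 1/343 = -8.450585e-04 K⁻¹
Step 4: Eₐ = -R × ln(k₂/k₁) / (1/T₂ - 1/T₁) = -8.314 × 13.4067 / -8.450585e-04
Step 5: Eₐ = 1.3190e+05 J/mol = 131.9 kJ/mol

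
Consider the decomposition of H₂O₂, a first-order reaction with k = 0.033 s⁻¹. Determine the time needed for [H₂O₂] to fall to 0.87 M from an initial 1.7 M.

20.3 s

Step 1: For first-order: t = ln([H₂O₂]₀/[H₂O₂])/k
Step 2: t = ln(1.7/0.87)/0.033
Step 3: t = ln(1.954)/0.033
Step 4: t = 0.6699/0.033 = 20.3 s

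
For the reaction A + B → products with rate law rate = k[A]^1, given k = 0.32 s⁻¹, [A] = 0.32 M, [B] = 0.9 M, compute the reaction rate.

0.1024 M/s

Step 1: The rate law is rate = k[A]^1
Step 2: Note that the rate does not depend on [B] (zero order in B).
Step 3: rate = 0.32 × (0.32)^1 = 0.1024 M/s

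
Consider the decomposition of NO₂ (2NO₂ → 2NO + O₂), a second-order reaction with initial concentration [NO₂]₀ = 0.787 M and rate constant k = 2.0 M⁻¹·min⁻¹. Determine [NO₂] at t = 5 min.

0.08873 M

Step 1: For a second-order reaction: 1/[NO₂] = 1/[NO₂]₀ + kt
Step 2: 1/[NO₂] = 1/0.787 + 2.0 × 5
Step 3: 1/[NO₂] = 1.271 + 10 = 11.27
Step 4: [NO₂] = 1/11.27 = 0.08873 M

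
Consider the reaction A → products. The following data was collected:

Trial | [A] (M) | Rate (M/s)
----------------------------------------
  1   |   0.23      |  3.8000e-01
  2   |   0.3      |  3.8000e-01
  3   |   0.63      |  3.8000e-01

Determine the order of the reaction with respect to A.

zeroth order (0)

Step 1: Compare trials - when concentration changes, rate stays constant.
Step 2: rate₂/rate₁ = 3.8000e-01/3.8000e-01 = 1
Step 3: [A]₂/[A]₁ = 0.3/0.23 = 1.304
Step 4: Since rate ratio ≈ (conc ratio)^0, the reaction is zeroth order.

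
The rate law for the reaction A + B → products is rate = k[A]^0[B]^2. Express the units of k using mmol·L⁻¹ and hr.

(mmol·L⁻¹)⁻¹·hr⁻¹

Step 1: Overall order = 0 + 2 = 2.
Step 2: rate has units mmol·L⁻¹·hr⁻¹; [A]^0[B]^2 has units (mmol·L⁻¹)^2.
Step 3: k = rate/([A]^0[B]^2), so units of k = (mmol·L⁻¹)^(1-2)·hr⁻¹ = (mmol·L⁻¹)⁻¹·hr⁻¹.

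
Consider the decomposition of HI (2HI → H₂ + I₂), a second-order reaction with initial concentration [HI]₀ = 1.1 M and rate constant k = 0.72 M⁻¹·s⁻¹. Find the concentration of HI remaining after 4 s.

0.2639 M

Step 1: For a second-order reaction: 1/[HI] = 1/[HI]₀ + kt
Step 2: 1/[HI] = 1/1.1 + 0.72 × 4
Step 3: 1/[HI] = 0.9091 + 2.88 = 3.789
Step 4: [HI] = 1/3.789 = 0.2639 M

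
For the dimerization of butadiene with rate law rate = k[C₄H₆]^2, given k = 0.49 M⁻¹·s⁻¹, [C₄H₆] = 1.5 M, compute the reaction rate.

1.103 M/s

Step 1: Identify the rate law: rate = k[C₄H₆]^2
Step 2: Substitute values: rate = 0.49 × (1.5)^2
Step 3: Calculate: rate = 0.49 × 2.25 = 1.1025 M/s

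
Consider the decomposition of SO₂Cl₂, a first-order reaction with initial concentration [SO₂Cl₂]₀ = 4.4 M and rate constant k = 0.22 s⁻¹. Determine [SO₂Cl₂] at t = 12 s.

0.314 M

Step 1: For a first-order reaction: [SO₂Cl₂] = [SO₂Cl₂]₀ × e^(-kt)
Step 2: [SO₂Cl₂] = 4.4 × e^(-0.22 × 12)
Step 3: [SO₂Cl₂] = 4.4 × e^(-2.64)
Step 4: [SO₂Cl₂] = 4.4 × 0.0713613 = 0.314 M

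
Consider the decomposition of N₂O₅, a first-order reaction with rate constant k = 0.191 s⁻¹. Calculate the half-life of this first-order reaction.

3.629 s

Step 1: For a first-order reaction, t₁/₂ = ln(2)/k
Step 2: t₁/₂ = ln(2)/0.191
Step 3: t₁/₂ = 0.6931/0.191 = 3.629 s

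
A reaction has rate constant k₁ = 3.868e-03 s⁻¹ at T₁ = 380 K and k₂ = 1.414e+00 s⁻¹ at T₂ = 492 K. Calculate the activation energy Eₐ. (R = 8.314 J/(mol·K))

81.9 kJ/mol

Step 1: Use the two-temperature Arrhenius form: ln(k₂/k₁) = -Eₐ/R × (1/T₂ - 1/T₁)
Step 2: ln(k₂/k₁) = ln(1.414e+00/3.868e-03) = ln(365.564) = 5.90144
Step 3: 1/T₂ - 1/T₁ = 1/492 - 1/380 = -5.990586e-04 K⁻¹
Step 4: Eₐ = -R × ln(k₂/k₁) / (1/T₂ - 1/T₁) = -8.314 × 5.90144 / -5.990586e-04
Step 5: Eₐ = 8.1903e+04 J/mol = 81.9 kJ/mol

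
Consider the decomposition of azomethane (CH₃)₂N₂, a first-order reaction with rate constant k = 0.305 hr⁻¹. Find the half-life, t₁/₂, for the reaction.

2.273 hr

Step 1: For a first-order reaction, t₁/₂ = ln(2)/k
Step 2: t₁/₂ = ln(2)/0.305
Step 3: t₁/₂ = 0.6931/0.305 = 2.273 hr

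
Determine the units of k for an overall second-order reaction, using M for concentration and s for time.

M⁻¹·s⁻¹

Step 1: For overall order n, rate = k × (concentration)^n.
Step 2: Rate has units M·s⁻¹; concentration term has units M^2.
Step 3: k = rate / (concentration)^n, so units of k = M^(1-2)·s⁻¹ = M⁻¹·s⁻¹.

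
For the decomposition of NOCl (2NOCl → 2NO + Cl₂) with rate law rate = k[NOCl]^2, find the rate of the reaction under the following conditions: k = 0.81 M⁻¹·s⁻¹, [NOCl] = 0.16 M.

0.02074 M/s

Step 1: Identify the rate law: rate = k[NOCl]^2
Step 2: Substitute values: rate = 0.81 × (0.16)^2
Step 3: Calculate: rate = 0.81 × 0.0256 = 0.020736 M/s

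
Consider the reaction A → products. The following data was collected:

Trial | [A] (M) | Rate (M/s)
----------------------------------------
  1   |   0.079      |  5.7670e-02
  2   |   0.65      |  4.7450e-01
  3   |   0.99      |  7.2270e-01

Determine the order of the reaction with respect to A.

first order (1)

Step 1: Compare trials to find order n where rate₂/rate₁ = ([A]₂/[A]₁)^n
Step 2: rate₂/rate₁ = 4.7450e-01/5.7670e-02 = 8.228
Step 3: [A]₂/[A]₁ = 0.65/0.079 = 8.228
Step 4: n = ln(8.228)/ln(8.228) = 1.00 ≈ 1
Step 5: The reaction is first order in A.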